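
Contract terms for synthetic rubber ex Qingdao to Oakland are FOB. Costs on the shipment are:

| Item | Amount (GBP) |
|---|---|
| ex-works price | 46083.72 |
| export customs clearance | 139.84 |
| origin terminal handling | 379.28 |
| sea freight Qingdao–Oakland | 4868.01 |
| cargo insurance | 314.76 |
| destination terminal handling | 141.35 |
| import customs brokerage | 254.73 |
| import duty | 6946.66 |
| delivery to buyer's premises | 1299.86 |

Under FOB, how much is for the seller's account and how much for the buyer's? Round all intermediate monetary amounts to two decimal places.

FOB: the seller bears costs until goods are on board at the origin port; the buyer bears freight, insurance and all costs thereafter.
Seller's account: goods 46083.72 + export clearance 139.84 + origin terminal 379.28 = 46602.84
Buyer's account: freight 4868.01 + insurance 314.76 + destination terminal 141.35 + brokerage 254.73 + duty 6946.66 + delivery 1299.86 = 13825.37

Seller: GBP 46602.84; buyer: GBP 13825.37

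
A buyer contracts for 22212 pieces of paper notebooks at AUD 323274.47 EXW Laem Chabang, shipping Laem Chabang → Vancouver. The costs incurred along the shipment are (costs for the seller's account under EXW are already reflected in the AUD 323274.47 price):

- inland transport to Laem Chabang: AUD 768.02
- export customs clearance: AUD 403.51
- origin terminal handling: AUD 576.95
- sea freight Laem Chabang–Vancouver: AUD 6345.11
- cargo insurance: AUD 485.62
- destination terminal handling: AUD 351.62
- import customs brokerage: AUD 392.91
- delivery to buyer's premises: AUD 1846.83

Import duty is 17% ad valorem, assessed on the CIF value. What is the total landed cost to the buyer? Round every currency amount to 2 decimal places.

EXW: the seller makes goods available at their premises; the buyer bears all onward costs.
CIF value = EXW price + inland to port + export clearance + origin terminal + freight + insurance = 323274.47 + 768.02 + 403.51 + 576.95 + 6345.11 + 485.62 = 331853.68
Import duty = 331853.68 × 17% = 56415.13
Buyer bears: inland to port 768.02 + export clearance 403.51 + origin terminal 576.95 + freight 6345.11 + insurance 485.62 + destination terminal 351.62 + brokerage 392.91 + delivery 1846.83 + duty 56415.13 = 67585.70
Landed cost = invoice 323274.47 + 67585.70 = 390860.17

Total landed cost: AUD 390860.17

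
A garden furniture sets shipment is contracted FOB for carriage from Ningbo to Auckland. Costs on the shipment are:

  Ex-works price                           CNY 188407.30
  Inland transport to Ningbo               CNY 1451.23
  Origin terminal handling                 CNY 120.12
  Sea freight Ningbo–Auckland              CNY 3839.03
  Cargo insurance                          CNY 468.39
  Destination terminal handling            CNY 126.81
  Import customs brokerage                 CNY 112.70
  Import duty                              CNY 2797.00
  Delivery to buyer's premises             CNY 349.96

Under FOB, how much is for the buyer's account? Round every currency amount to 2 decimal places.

Buyer's account: CNY 7693.89

FOB: the seller bears costs until goods are on board at the origin port; the buyer bears freight, insurance and all costs thereafter.
Seller's account: goods 188407.30 + inland to port 1451.23 + origin terminal 120.12 = 189978.65
Buyer's account: freight 3839.03 + insurance 468.39 + destination terminal 126.81 + brokerage 112.70 + duty 2797.00 + delivery 349.96 = 7693.89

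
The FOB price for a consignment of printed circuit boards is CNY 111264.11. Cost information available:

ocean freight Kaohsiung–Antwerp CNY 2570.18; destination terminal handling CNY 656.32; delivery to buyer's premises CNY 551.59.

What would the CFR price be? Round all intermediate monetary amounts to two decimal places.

CFR price: CNY 113834.29

Not relevant to the conversion: delivery, destination terminal — on the buyer under both terms; not part of either seller's price.
From FOB to CFR, the seller additionally bears: freight.
CFR price = 111264.11 + 2570.18 = 113834.29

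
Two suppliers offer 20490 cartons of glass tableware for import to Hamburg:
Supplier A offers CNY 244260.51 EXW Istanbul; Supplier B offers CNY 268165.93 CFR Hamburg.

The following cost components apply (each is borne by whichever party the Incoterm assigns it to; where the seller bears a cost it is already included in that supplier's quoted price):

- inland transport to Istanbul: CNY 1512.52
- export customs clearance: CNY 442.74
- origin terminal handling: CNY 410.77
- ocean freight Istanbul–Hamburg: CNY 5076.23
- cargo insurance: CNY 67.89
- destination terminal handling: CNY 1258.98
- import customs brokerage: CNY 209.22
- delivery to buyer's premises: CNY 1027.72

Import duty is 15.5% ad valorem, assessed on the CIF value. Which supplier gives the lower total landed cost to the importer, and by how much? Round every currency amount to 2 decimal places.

Supplier A (EXW):
CIF value = EXW price + inland to port + export clearance + origin terminal + freight + insurance = 244260.51 + 1512.52 + 442.74 + 410.77 + 5076.23 + 67.89 = 251770.66
Import duty = 251770.66 × 15.5% = 39024.45
Buyer bears (A): 1512.52 + 442.74 + 410.77 + 5076.23 + 67.89 + 1258.98 + 209.22 + 1027.72 = 10006.07
Landed cost (A) = invoice 244260.51 + 10006.07 + duty 39024.45 = 293291.03
Supplier B (CFR):
CIF value = CFR price + insurance = 268165.93 + 67.89 = 268233.82
Import duty = 268233.82 × 15.5% = 41576.24
Buyer bears (B): 67.89 + 1258.98 + 209.22 + 1027.72 = 2563.81
Landed cost (B) = invoice 268165.93 + 2563.81 + duty 41576.24 = 312305.98
Difference = |293291.03 − 312305.98| = 19014.95

Supplier A is cheaper by CNY 19014.95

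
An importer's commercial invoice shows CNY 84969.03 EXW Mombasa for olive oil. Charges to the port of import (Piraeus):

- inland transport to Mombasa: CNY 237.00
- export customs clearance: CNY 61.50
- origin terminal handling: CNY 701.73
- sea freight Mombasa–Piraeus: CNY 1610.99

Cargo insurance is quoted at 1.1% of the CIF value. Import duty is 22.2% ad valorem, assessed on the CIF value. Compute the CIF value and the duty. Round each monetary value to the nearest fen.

CIF value: CNY 88554.35; import duty: CNY 19659.07

Let C be the CIF value. C = EXW price + pre-shipment costs + freight + 1.1% × C
C − 1.1% × C = 84969.03 + 237.00 + 61.50 + 701.73 + 1610.99
0.989 × C = 87580.25
C = 87580.25 / 0.989 = 88554.35
Insurance premium = 1.1% × 88554.35 = 974.10
Import duty = 88554.35 × 22.2% = 19659.07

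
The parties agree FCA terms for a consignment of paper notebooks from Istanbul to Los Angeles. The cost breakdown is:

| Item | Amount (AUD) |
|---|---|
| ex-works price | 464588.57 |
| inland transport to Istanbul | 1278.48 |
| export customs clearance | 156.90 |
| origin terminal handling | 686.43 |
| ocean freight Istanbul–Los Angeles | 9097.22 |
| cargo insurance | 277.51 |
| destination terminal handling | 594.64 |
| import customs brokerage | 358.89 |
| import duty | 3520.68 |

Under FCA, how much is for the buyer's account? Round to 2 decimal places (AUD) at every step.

FCA: the seller delivers export-cleared goods to the carrier; the buyer bears costs from that point.
Seller's account: goods 464588.57 + inland to port 1278.48 + export clearance 156.90 = 466023.95
Buyer's account: origin terminal 686.43 + freight 9097.22 + insurance 277.51 + destination terminal 594.64 + brokerage 358.89 + duty 3520.68 = 14535.37

Buyer's account: AUD 14535.37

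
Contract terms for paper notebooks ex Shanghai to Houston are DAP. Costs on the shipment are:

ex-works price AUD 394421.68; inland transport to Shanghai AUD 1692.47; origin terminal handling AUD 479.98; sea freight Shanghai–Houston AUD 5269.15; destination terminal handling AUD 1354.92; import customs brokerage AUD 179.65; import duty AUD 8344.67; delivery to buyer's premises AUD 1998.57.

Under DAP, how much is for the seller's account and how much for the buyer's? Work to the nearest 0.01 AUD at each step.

Seller: AUD 405216.77; buyer: AUD 8524.32

DAP: the seller bears all costs to the named destination except import duty and clearance.
Seller's account: goods 394421.68 + inland to port 1692.47 + origin terminal 479.98 + freight 5269.15 + destination terminal 1354.92 + delivery 1998.57 = 405216.77
Buyer's account: brokerage 179.65 + duty 8344.67 = 8524.32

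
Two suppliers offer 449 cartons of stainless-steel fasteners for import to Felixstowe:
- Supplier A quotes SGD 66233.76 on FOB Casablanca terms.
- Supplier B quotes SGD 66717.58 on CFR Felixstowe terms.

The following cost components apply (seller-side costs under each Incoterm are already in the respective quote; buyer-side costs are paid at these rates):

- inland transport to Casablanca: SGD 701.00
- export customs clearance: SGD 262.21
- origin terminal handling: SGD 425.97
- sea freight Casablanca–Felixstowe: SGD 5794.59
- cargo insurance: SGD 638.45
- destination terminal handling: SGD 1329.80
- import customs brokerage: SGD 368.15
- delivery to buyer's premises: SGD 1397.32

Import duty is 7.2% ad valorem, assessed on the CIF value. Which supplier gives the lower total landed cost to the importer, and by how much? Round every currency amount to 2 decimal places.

Supplier A (FOB):
CIF value = FOB price + freight + insurance = 66233.76 + 5794.59 + 638.45 = 72666.80
Import duty = 72666.80 × 7.2% = 5232.01
Buyer bears (A): 5794.59 + 638.45 + 1329.80 + 368.15 + 1397.32 = 9528.31
Landed cost (A) = invoice 66233.76 + 9528.31 + duty 5232.01 = 80994.08
Supplier B (CFR):
CIF value = CFR price + insurance = 66717.58 + 638.45 = 67356.03
Import duty = 67356.03 × 7.2% = 4849.63
Buyer bears (B): 638.45 + 1329.80 + 368.15 + 1397.32 = 3733.72
Landed cost (B) = invoice 66717.58 + 3733.72 + duty 4849.63 = 75300.93
Difference = |80994.08 − 75300.93| = 5693.15

Supplier B is cheaper by SGD 5693.15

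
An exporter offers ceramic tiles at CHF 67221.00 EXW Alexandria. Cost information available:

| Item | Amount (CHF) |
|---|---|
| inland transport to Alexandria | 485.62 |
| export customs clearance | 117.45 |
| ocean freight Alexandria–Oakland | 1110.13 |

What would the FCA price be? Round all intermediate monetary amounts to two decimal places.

Not relevant to the conversion: freight — on the buyer under both terms; not part of either seller's price.
From EXW to FCA, the seller additionally bears: inland to port, export clearance.
FCA price = 67221.00 + 485.62 + 117.45 = 67824.07

FCA price: CHF 67824.07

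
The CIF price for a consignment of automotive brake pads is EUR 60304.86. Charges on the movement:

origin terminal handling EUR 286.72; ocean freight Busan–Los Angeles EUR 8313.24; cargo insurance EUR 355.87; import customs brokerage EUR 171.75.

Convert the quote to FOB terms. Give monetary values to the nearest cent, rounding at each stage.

Not relevant to the conversion: origin terminal — on the seller under both CIF and FOB; already in the CIF price and stays in the FOB price. brokerage — on the buyer under both terms; not part of either seller's price.
From CIF to FOB, the seller no longer bears: freight, insurance.
FOB price = 60304.86 − 8313.24 − 355.87 = 51635.75

FOB price: EUR 51635.75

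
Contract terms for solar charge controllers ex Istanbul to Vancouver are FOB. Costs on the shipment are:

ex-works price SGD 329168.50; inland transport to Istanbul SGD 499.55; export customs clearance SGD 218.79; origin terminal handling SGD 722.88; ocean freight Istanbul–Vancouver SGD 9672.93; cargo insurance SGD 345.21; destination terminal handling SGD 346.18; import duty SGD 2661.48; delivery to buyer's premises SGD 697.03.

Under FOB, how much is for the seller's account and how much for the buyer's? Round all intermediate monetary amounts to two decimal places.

Seller: SGD 330609.72; buyer: SGD 13722.83

FOB: the seller bears costs until goods are on board at the origin port; the buyer bears freight, insurance and all costs thereafter.
Seller's account: goods 329168.50 + inland to port 499.55 + export clearance 218.79 + origin terminal 722.88 = 330609.72
Buyer's account: freight 9672.93 + insurance 345.21 + destination terminal 346.18 + duty 2661.48 + delivery 697.03 = 13722.83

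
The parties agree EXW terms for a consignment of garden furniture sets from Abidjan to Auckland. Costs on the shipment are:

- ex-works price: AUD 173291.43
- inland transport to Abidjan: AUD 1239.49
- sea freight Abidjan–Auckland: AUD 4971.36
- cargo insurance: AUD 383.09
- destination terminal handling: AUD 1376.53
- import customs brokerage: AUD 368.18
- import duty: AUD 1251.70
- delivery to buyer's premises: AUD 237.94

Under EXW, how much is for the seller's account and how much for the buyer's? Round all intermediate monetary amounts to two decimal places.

Seller: AUD 173291.43; buyer: AUD 9828.29

EXW: the seller makes goods available at their premises; the buyer bears all onward costs.
Seller's account: goods 173291.43 = 173291.43
Buyer's account: inland to port 1239.49 + freight 4971.36 + insurance 383.09 + destination terminal 1376.53 + brokerage 368.18 + duty 1251.70 + delivery 237.94 = 9828.29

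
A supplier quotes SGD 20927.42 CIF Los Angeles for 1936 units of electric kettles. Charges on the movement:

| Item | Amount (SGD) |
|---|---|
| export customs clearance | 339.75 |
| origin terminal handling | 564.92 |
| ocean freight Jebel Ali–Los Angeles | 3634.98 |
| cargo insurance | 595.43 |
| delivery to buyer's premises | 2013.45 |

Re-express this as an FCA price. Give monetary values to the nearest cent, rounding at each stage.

FCA price: SGD 16132.09

Not relevant to the conversion: export clearance — on the seller under both CIF and FCA; already in the CIF price and stays in the FCA price. delivery — on the buyer under both terms; not part of either seller's price.
From CIF to FCA, the seller no longer bears: origin terminal, freight, insurance.
FCA price = 20927.42 − 564.92 − 3634.98 − 595.43 = 16132.09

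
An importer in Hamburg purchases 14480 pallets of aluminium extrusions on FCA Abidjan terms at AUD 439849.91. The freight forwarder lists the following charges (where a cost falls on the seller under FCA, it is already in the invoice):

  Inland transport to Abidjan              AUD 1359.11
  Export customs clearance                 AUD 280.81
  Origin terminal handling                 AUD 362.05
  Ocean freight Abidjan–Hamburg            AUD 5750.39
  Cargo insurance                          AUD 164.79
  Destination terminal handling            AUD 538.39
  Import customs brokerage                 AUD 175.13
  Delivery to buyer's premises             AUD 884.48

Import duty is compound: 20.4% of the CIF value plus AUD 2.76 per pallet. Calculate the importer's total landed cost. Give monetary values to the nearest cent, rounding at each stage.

FCA: the seller delivers export-cleared goods to the carrier; the buyer bears costs from that point.
Already in the invoice (seller's account under FCA): inland to port, export clearance — exclude.
CIF value = FCA price + origin terminal + freight + insurance = 439849.91 + 362.05 + 5750.39 + 164.79 = 446127.14
Ad valorem component: 446127.14 × 20.4% = 91009.94
Specific component: 14480 × 2.76 = 39964.80
Import duty = 91009.94 + 39964.80 = 130974.74
Buyer bears: origin terminal 362.05 + freight 5750.39 + insurance 164.79 + destination terminal 538.39 + brokerage 175.13 + delivery 884.48 + duty 130974.74 = 138849.97
Landed cost = invoice 439849.91 + 138849.97 = 578699.88

Total landed cost: AUD 578699.88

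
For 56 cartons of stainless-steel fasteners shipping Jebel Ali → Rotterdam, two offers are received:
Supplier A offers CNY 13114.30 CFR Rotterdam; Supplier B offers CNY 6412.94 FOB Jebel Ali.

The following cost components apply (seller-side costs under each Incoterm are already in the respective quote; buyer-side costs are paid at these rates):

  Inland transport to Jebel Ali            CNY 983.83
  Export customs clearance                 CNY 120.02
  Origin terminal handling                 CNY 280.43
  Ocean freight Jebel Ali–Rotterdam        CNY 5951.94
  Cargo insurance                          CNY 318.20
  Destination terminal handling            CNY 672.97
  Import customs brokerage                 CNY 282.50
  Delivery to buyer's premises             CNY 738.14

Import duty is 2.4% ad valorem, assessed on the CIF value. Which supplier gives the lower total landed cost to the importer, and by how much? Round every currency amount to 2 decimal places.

Supplier B is cheaper by CNY 767.41

Supplier A (CFR):
CIF value = CFR price + insurance = 13114.30 + 318.20 = 13432.50
Import duty = 13432.50 × 2.4% = 322.38
Buyer bears (A): 318.20 + 672.97 + 282.50 + 738.14 = 2011.81
Landed cost (A) = invoice 13114.30 + 2011.81 + duty 322.38 = 15448.49
Supplier B (FOB):
CIF value = FOB price + freight + insurance = 6412.94 + 5951.94 + 318.20 = 12683.08
Import duty = 12683.08 × 2.4% = 304.39
Buyer bears (B): 5951.94 + 318.20 + 672.97 + 282.50 + 738.14 = 7963.75
Landed cost (B) = invoice 6412.94 + 7963.75 + duty 304.39 = 14681.08
Difference = |15448.49 − 14681.08| = 767.41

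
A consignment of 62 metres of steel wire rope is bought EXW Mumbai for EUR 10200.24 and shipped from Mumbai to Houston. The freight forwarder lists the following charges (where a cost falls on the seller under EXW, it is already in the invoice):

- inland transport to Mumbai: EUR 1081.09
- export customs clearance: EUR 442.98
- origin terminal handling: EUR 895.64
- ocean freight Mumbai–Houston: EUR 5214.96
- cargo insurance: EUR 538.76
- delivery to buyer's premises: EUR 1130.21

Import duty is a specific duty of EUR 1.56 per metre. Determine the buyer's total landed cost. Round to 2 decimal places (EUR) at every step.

EXW: the seller makes goods available at their premises; the buyer bears all onward costs.
CIF value = EXW price + inland to port + export clearance + origin terminal + freight + insurance = 10200.24 + 1081.09 + 442.98 + 895.64 + 5214.96 + 538.76 = 18373.67
Import duty = 62 × 1.56 = 96.72
Buyer bears: inland to port 1081.09 + export clearance 442.98 + origin terminal 895.64 + freight 5214.96 + insurance 538.76 + delivery 1130.21 + duty 96.72 = 9400.36
Landed cost = invoice 10200.24 + 9400.36 = 19600.60

Total landed cost: EUR 19600.60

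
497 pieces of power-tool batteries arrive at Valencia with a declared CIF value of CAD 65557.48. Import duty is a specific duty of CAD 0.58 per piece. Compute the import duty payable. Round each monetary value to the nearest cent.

Import duty = 497 × 0.58 = 288.26

Import duty: CAD 288.26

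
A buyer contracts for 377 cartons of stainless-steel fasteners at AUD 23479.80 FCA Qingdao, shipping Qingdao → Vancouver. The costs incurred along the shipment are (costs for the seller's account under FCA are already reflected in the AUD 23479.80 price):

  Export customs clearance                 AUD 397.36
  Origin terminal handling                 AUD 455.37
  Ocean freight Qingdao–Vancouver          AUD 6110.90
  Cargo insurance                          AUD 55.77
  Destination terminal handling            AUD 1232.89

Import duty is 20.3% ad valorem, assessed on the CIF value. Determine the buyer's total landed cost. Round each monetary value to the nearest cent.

FCA: the seller delivers export-cleared goods to the carrier; the buyer bears costs from that point.
Already in the invoice (seller's account under FCA): export clearance — exclude.
CIF value = FCA price + origin terminal + freight + insurance = 23479.80 + 455.37 + 6110.90 + 55.77 = 30101.84
Import duty = 30101.84 × 20.3% = 6110.67
Buyer bears: origin terminal 455.37 + freight 6110.90 + insurance 55.77 + destination terminal 1232.89 + duty 6110.67 = 13965.60
Landed cost = invoice 23479.80 + 13965.60 = 37445.40

Total landed cost: AUD 37445.40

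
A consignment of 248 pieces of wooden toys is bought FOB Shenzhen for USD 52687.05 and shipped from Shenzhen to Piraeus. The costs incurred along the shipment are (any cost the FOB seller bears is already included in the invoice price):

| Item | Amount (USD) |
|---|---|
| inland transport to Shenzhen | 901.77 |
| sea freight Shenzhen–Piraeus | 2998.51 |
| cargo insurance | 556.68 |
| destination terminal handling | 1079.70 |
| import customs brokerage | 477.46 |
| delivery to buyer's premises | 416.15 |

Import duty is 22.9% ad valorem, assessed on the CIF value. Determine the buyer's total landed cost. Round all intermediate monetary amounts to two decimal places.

Total landed cost: USD 71095.02

FOB: the seller bears costs until goods are on board at the origin port; the buyer bears freight, insurance and all costs thereafter.
Already in the invoice (seller's account under FOB): inland to port — exclude.
CIF value = FOB price + freight + insurance = 52687.05 + 2998.51 + 556.68 = 56242.24
Import duty = 56242.24 × 22.9% = 12879.47
Buyer bears: freight 2998.51 + insurance 556.68 + destination terminal 1079.70 + brokerage 477.46 + delivery 416.15 + duty 12879.47 = 18407.97
Landed cost = invoice 52687.05 + 18407.97 = 71095.02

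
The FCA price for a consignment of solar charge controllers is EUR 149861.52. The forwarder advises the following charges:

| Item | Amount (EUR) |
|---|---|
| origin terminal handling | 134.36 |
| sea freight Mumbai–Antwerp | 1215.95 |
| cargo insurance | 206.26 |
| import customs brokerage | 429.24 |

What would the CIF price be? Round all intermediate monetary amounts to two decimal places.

CIF price: EUR 151418.09

Not relevant to the conversion: brokerage — on the buyer under both terms; not part of either seller's price.
From FCA to CIF, the seller additionally bears: origin terminal, freight, insurance.
CIF price = 149861.52 + 134.36 + 1215.95 + 206.26 = 151418.09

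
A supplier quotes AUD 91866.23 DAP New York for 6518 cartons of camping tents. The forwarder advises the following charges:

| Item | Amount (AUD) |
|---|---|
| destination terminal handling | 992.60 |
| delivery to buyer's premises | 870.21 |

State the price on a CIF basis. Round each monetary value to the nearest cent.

CIF price: AUD 90003.42

From DAP to CIF, the seller no longer bears: destination terminal, delivery.
CIF price = 91866.23 − 992.60 − 870.21 = 90003.42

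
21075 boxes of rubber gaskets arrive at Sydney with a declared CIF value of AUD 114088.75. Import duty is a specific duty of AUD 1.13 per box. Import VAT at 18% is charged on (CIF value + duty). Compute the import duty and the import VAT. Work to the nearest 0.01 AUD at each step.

Import duty = 21075 × 1.13 = 23814.75
VAT base = CIF + duty = 114088.75 + 23814.75 = 137903.50
Import VAT = 137903.50 × 18% = 24822.63

Import duty: AUD 23814.75; import VAT: AUD 24822.63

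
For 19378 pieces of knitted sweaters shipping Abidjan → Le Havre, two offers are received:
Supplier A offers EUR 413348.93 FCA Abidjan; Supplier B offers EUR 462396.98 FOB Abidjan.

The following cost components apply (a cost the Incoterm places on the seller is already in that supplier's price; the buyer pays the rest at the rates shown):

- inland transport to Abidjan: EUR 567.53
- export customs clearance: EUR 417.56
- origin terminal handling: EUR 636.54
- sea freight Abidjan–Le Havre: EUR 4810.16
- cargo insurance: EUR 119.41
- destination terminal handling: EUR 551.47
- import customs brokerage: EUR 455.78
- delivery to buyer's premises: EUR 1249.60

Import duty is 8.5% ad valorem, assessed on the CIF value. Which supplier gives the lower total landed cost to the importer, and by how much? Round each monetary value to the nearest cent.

Supplier A (FCA):
CIF value = FCA price + origin terminal + freight + insurance = 413348.93 + 636.54 + 4810.16 + 119.41 = 418915.04
Import duty = 418915.04 × 8.5% = 35607.78
Buyer bears (A): 636.54 + 4810.16 + 119.41 + 551.47 + 455.78 + 1249.60 = 7822.96
Landed cost (A) = invoice 413348.93 + 7822.96 + duty 35607.78 = 456779.67
Supplier B (FOB):
CIF value = FOB price + freight + insurance = 462396.98 + 4810.16 + 119.41 = 467326.55
Import duty = 467326.55 × 8.5% = 39722.76
Buyer bears (B): 4810.16 + 119.41 + 551.47 + 455.78 + 1249.60 = 7186.42
Landed cost (B) = invoice 462396.98 + 7186.42 + duty 39722.76 = 509306.16
Difference = |456779.67 − 509306.16| = 52526.49

Supplier A is cheaper by EUR 52526.49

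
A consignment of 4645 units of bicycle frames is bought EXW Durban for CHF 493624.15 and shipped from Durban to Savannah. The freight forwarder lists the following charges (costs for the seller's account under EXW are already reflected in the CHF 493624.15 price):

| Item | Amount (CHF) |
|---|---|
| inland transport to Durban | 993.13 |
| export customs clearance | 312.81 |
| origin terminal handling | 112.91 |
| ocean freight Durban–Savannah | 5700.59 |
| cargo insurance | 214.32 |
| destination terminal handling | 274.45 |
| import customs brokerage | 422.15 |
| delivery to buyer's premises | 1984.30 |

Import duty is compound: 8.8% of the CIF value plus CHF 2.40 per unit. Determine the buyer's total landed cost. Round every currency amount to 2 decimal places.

EXW: the seller makes goods available at their premises; the buyer bears all onward costs.
CIF value = EXW price + inland to port + export clearance + origin terminal + freight + insurance = 493624.15 + 993.13 + 312.81 + 112.91 + 5700.59 + 214.32 = 500957.91
Ad valorem component: 500957.91 × 8.8% = 44084.30
Specific component: 4645 × 2.40 = 11148.00
Import duty = 44084.30 + 11148.00 = 55232.30
Buyer bears: inland to port 993.13 + export clearance 312.81 + origin terminal 112.91 + freight 5700.59 + insurance 214.32 + destination terminal 274.45 + brokerage 422.15 + delivery 1984.30 + duty 55232.30 = 65246.96
Landed cost = invoice 493624.15 + 65246.96 = 558871.11

Total landed cost: CHF 558871.11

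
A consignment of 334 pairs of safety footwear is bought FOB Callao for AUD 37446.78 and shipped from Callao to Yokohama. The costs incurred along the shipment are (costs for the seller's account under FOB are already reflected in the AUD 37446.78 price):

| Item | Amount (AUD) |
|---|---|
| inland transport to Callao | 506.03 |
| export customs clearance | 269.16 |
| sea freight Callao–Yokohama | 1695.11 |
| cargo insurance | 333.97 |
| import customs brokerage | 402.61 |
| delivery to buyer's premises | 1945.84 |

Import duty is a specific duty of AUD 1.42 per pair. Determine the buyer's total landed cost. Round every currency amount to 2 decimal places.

FOB: the seller bears costs until goods are on board at the origin port; the buyer bears freight, insurance and all costs thereafter.
Already in the invoice (seller's account under FOB): inland to port, export clearance — exclude.
CIF value = FOB price + freight + insurance = 37446.78 + 1695.11 + 333.97 = 39475.86
Import duty = 334 × 1.42 = 474.28
Buyer bears: freight 1695.11 + insurance 333.97 + brokerage 402.61 + delivery 1945.84 + duty 474.28 = 4851.81
Landed cost = invoice 37446.78 + 4851.81 = 42298.59

Total landed cost: AUD 42298.59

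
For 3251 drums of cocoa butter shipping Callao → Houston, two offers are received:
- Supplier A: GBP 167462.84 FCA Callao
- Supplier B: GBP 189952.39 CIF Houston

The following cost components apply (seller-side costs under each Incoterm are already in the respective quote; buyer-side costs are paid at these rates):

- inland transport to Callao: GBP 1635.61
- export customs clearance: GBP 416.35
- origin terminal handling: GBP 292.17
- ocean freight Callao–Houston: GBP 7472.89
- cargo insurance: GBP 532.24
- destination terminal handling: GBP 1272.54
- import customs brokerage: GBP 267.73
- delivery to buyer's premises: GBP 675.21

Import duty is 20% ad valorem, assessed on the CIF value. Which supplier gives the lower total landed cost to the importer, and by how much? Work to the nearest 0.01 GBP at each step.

Supplier A is cheaper by GBP 17030.70

Supplier A (FCA):
CIF value = FCA price + origin terminal + freight + insurance = 167462.84 + 292.17 + 7472.89 + 532.24 = 175760.14
Import duty = 175760.14 × 20% = 35152.03
Buyer bears (A): 292.17 + 7472.89 + 532.24 + 1272.54 + 267.73 + 675.21 = 10512.78
Landed cost (A) = invoice 167462.84 + 10512.78 + duty 35152.03 = 213127.65
Supplier B (CIF):
The CIF price already equals the CIF value: 189952.39
Import duty = 189952.39 × 20% = 37990.48
Buyer bears (B): 1272.54 + 267.73 + 675.21 = 2215.48
Landed cost (B) = invoice 189952.39 + 2215.48 + duty 37990.48 = 230158.35
Difference = |213127.65 − 230158.35| = 17030.70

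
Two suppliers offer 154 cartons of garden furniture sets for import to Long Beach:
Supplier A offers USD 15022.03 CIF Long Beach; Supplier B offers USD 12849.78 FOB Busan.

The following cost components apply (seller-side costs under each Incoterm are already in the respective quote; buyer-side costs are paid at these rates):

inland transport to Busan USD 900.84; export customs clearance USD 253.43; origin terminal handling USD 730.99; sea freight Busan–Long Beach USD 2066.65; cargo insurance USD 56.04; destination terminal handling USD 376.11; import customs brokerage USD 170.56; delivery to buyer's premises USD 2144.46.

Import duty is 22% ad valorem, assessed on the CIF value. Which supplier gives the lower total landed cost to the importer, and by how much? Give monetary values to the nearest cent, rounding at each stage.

Supplier B is cheaper by USD 60.47

Supplier A (CIF):
The CIF price already equals the CIF value: 15022.03
Import duty = 15022.03 × 22% = 3304.85
Buyer bears (A): 376.11 + 170.56 + 2144.46 = 2691.13
Landed cost (A) = invoice 15022.03 + 2691.13 + duty 3304.85 = 21018.01
Supplier B (FOB):
CIF value = FOB price + freight + insurance = 12849.78 + 2066.65 + 56.04 = 14972.47
Import duty = 14972.47 × 22% = 3293.94
Buyer bears (B): 2066.65 + 56.04 + 376.11 + 170.56 + 2144.46 = 4813.82
Landed cost (B) = invoice 12849.78 + 4813.82 + duty 3293.94 = 20957.54
Difference = |21018.01 − 20957.54| = 60.47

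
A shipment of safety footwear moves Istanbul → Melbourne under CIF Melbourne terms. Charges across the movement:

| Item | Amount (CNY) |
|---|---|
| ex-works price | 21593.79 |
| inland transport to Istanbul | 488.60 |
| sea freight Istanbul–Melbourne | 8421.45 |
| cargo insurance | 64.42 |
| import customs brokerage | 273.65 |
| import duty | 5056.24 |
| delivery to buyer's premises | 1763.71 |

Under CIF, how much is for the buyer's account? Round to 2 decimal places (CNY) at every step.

CIF: the seller pays costs through ocean freight and marine insurance to the destination port.
Seller's account: goods 21593.79 + inland to port 488.60 + freight 8421.45 + insurance 64.42 = 30568.26
Buyer's account: brokerage 273.65 + duty 5056.24 + delivery 1763.71 = 7093.60

Buyer's account: CNY 7093.60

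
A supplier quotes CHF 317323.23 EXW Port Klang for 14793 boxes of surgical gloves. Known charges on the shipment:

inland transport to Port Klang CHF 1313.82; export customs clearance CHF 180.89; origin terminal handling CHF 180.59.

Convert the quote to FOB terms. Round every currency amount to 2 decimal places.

FOB price: CHF 318998.53

From EXW to FOB, the seller additionally bears: inland to port, export clearance, origin terminal.
FOB price = 317323.23 + 1313.82 + 180.89 + 180.59 = 318998.53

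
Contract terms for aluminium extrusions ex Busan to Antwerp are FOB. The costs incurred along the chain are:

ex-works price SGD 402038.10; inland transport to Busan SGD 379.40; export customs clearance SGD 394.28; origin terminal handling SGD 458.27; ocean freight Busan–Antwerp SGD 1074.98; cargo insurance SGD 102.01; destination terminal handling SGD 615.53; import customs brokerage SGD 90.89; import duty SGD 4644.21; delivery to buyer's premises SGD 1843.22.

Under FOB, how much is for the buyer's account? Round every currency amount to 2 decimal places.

Buyer's account: SGD 8370.84

FOB: the seller bears costs until goods are on board at the origin port; the buyer bears freight, insurance and all costs thereafter.
Seller's account: goods 402038.10 + inland to port 379.40 + export clearance 394.28 + origin terminal 458.27 = 403270.05
Buyer's account: freight 1074.98 + insurance 102.01 + destination terminal 615.53 + brokerage 90.89 + duty 4644.21 + delivery 1843.22 = 8370.84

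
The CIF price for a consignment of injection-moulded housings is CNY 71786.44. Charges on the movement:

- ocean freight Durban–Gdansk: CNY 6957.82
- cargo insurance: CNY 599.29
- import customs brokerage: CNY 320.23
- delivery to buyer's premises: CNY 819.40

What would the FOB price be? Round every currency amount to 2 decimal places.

Not relevant to the conversion: delivery, brokerage — on the buyer under both terms; not part of either seller's price.
From CIF to FOB, the seller no longer bears: freight, insurance.
FOB price = 71786.44 − 6957.82 − 599.29 = 64229.33

FOB price: CNY 64229.33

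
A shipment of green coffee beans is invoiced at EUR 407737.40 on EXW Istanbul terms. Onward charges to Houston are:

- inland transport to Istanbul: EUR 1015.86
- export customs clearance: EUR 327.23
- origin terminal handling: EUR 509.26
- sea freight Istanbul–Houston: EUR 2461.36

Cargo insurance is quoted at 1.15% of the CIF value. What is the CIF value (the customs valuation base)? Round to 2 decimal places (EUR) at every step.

CIF value: EUR 416844.83

Let C be the CIF value. C = EXW price + pre-shipment costs + freight + 1.15% × C
C − 1.15% × C = 407737.40 + 1015.86 + 327.23 + 509.26 + 2461.36
0.9885 × C = 412051.11
C = 412051.11 / 0.9885 = 416844.83
Insurance premium = 1.15% × 416844.83 = 4793.72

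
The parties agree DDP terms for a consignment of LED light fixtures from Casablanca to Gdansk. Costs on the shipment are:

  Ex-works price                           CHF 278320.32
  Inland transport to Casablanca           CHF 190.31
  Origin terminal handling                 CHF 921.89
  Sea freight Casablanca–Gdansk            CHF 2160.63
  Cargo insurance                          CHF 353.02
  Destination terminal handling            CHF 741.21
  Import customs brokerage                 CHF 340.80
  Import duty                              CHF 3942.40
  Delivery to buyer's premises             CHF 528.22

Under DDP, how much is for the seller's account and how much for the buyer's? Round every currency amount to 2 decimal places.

Seller: CHF 287498.80; buyer: CHF 0.00

DDP: the seller bears all costs including import duty.
Seller's account: goods 278320.32 + inland to port 190.31 + origin terminal 921.89 + freight 2160.63 + insurance 353.02 + destination terminal 741.21 + brokerage 340.80 + duty 3942.40 + delivery 528.22 = 287498.80
Buyer's account: 0.00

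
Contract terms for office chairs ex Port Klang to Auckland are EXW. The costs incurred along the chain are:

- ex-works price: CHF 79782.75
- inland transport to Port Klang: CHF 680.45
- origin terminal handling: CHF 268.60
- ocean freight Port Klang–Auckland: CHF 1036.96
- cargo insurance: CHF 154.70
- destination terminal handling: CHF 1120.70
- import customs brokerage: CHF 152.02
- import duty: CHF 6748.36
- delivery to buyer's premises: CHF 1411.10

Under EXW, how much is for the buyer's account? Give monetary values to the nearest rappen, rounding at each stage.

EXW: the seller makes goods available at their premises; the buyer bears all onward costs.
Seller's account: goods 79782.75 = 79782.75
Buyer's account: inland to port 680.45 + origin terminal 268.60 + freight 1036.96 + insurance 154.70 + destination terminal 1120.70 + brokerage 152.02 + duty 6748.36 + delivery 1411.10 = 11572.89

Buyer's account: CHF 11572.89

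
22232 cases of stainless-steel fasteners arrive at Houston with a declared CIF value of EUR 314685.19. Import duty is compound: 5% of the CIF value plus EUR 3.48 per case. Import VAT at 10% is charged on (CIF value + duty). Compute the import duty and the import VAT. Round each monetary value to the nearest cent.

Import duty: EUR 93101.62; import VAT: EUR 40778.68

Ad valorem component: 314685.19 × 5% = 15734.26
Specific component: 22232 × 3.48 = 77367.36
Import duty = 15734.26 + 77367.36 = 93101.62
VAT base = CIF + duty = 314685.19 + 93101.62 = 407786.81
Import VAT = 407786.81 × 10% = 40778.68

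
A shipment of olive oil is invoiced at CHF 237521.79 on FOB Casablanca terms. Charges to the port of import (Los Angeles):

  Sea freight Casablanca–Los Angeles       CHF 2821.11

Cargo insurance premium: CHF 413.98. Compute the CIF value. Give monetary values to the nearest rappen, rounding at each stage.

CIF = FOB price + freight + insurance
CIF = 237521.79 + 2821.11 + 413.98 = 240756.88

CIF value: CHF 240756.88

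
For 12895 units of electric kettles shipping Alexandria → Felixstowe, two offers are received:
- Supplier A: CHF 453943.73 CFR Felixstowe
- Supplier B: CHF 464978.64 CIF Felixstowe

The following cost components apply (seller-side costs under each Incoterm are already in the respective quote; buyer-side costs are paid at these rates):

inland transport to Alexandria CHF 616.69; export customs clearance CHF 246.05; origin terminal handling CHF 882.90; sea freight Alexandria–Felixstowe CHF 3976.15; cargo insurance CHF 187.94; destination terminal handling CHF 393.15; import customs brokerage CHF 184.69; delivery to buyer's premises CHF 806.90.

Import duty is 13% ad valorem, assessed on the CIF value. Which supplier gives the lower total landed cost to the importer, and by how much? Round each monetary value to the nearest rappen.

Supplier A (CFR):
CIF value = CFR price + insurance = 453943.73 + 187.94 = 454131.67
Import duty = 454131.67 × 13% = 59037.12
Buyer bears (A): 187.94 + 393.15 + 184.69 + 806.90 = 1572.68
Landed cost (A) = invoice 453943.73 + 1572.68 + duty 59037.12 = 514553.53
Supplier B (CIF):
The CIF price already equals the CIF value: 464978.64
Import duty = 464978.64 × 13% = 60447.22
Buyer bears (B): 393.15 + 184.69 + 806.90 = 1384.74
Landed cost (B) = invoice 464978.64 + 1384.74 + duty 60447.22 = 526810.60
Difference = |514553.53 − 526810.60| = 12257.07

Supplier A is cheaper by CHF 12257.07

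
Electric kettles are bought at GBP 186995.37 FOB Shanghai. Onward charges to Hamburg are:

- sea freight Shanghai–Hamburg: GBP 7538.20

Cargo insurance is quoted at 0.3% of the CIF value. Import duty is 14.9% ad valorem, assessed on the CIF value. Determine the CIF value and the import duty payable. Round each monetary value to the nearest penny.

CIF value: GBP 195118.93; import duty: GBP 29072.72

Let C be the CIF value. C = FOB price + freight + 0.3% × C
C − 0.3% × C = 186995.37 + 7538.20
0.997 × C = 194533.57
C = 194533.57 / 0.997 = 195118.93
Insurance premium = 0.3% × 195118.93 = 585.36
Import duty = 195118.93 × 14.9% = 29072.72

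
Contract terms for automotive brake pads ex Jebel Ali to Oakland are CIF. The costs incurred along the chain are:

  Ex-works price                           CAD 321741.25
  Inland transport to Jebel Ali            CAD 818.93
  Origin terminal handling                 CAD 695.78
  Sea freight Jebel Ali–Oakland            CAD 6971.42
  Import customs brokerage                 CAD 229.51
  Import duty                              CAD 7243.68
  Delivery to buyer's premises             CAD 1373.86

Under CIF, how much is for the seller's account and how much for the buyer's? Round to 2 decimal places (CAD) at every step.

CIF: the seller pays costs through ocean freight and marine insurance to the destination port.
Seller's account: goods 321741.25 + inland to port 818.93 + origin terminal 695.78 + freight 6971.42 = 330227.38
Buyer's account: brokerage 229.51 + duty 7243.68 + delivery 1373.86 = 8847.05

Seller: CAD 330227.38; buyer: CAD 8847.05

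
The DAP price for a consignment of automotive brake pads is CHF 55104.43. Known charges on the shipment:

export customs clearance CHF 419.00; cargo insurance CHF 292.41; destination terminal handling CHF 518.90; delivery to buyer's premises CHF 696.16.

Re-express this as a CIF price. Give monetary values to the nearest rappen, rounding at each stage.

CIF price: CHF 53889.37

Not relevant to the conversion: insurance, export clearance — on the seller under both DAP and CIF; already in the DAP price and stays in the CIF price.
From DAP to CIF, the seller no longer bears: destination terminal, delivery.
CIF price = 55104.43 − 518.90 − 696.16 = 53889.37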